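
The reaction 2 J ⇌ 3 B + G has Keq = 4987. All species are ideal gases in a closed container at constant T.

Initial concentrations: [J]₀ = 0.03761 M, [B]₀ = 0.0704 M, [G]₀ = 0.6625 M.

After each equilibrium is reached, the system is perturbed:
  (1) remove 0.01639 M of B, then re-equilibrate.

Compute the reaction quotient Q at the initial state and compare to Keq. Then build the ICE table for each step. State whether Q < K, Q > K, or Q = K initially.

Q₀ = 0.1634; Q < K (proceeds forward)

Q₀ = 0.1634 vs Keq = 4987 ⇒ Q<K, forward
Step 1:
                  J         B         G
  I         0.03761    0.0704    0.6625
  C        -0.03709   0.05563   0.01854
  E       5.2286e-04     0.126     0.681
  solve Keq expr → x = 0.01854; check Q = 4987
Then remove 0.01639 M of B.
Step 2:
                  J         B         G
  I       5.2286e-04    0.1096     0.681
  C       -9.7736e-05 1.4660e-04 4.8868e-05
  E       4.2512e-04    0.1098    0.6811
  solve Keq expr → x = 4.8868e-05; check Q = 4987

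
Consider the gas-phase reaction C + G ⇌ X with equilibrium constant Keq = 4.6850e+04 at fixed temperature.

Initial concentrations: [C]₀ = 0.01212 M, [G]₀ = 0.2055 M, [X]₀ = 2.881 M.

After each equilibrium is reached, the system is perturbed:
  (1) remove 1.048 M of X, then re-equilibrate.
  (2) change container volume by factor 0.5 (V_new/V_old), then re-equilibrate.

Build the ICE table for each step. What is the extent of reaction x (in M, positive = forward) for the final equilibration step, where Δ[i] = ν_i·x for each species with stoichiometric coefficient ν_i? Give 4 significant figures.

Q₀ = 1157 vs Keq = 4.6850e+04 ⇒ Q<K, forward
Step 1:
                   C          G          X
  init       0.01212     0.2055      2.881
  Δ          -0.0118    -0.0118     0.0118
  eq      3.1877e-04     0.1937      2.893
  solve Keq expr → x = 0.0118; check Q = 4.6850e+04
Then remove 1.048 M of X.
Step 2:
                   C          G          X
  init    3.1877e-04     0.1937      1.845
  Δ       -1.1535e-04 -1.1535e-04 1.1535e-04
  eq      2.0342e-04     0.1936      1.845
  solve Keq expr → x = 1.1535e-04; check Q = 4.6850e+04
Then change container volume by factor 0.5 (V_new/V_old).
Step 3:
                   C          G          X
  init    4.0684e-04     0.3872       3.69
  Δ       -2.0330e-04 -2.0330e-04 2.0330e-04
  eq      2.0354e-04      0.387       3.69
  solve Keq expr → x = 2.0330e-04; check Q = 4.6850e+04

x = 2.0330e-04 M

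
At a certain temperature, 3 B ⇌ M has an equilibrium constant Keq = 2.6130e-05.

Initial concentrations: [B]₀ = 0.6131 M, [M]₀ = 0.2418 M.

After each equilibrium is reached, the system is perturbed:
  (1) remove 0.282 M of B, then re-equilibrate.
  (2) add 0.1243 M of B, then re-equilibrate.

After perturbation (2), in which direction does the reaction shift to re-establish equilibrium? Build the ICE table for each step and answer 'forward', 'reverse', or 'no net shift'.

Direction: forward

Q₀ = 1.049 vs Keq = 2.6130e-05 ⇒ Q>K, reverse
Step 1:
                   B          M
  I           0.6131     0.2418
  C           0.7252    -0.2417
  E            1.338 6.2634e-05
  solve Keq expr → x = -0.2417; check Q = 2.6130e-05
Then remove 0.282 M of B.
Step 2:
                   B          M
  I            1.056 6.2634e-05
  C       9.5485e-05 -3.1828e-05
  E            1.056 3.0806e-05
  solve Keq expr → x = -3.1828e-05; check Q = 2.6130e-05
Then add 0.1243 M of B.
Step 3:
                   B          M
  I            1.181 3.0806e-05
  C       -3.6599e-05 1.2200e-05
  E            1.181 4.3006e-05
  solve Keq expr → x = 1.2200e-05; check Q = 2.6130e-05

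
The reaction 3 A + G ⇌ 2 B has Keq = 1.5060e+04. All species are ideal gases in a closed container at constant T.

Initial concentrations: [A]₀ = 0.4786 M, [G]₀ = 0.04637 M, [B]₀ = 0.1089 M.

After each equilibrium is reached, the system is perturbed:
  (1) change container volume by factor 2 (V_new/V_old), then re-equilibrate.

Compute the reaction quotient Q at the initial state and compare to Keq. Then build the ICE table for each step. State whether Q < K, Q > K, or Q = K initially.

Q₀ = 2.333 vs Keq = 1.5060e+04 ⇒ Q<K, forward
Step 1:
                    A           G           B
  Initial      0.4786     0.04637      0.1089
  Change      -0.1389     -0.0463      0.0926
  Equil        0.3397  6.8780e-05      0.2015
  solve Keq expr → x = 0.0463; check Q = 1.5060e+04
Then change container volume by factor 2 (V_new/V_old).
Step 2:
                    A           G           B
  Initial      0.1698  3.4390e-05      0.1008
  Change   3.0563e-04  1.0188e-04 -2.0375e-04
  Equil        0.1702  1.3627e-04      0.1005
  solve Keq expr → x = -1.0188e-04; check Q = 1.5060e+04

Q₀ = 2.333; Q < K (proceeds forward)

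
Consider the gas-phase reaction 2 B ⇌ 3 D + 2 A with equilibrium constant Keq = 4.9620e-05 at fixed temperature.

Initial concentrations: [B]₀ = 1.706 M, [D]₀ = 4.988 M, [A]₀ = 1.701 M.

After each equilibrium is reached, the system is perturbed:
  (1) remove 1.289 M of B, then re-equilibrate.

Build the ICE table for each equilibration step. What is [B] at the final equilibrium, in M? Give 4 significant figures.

Q₀ = 123.4 vs Keq = 4.9620e-05 ⇒ Q>K, reverse
Step 1:
                  B         D         A
  I           1.706     4.988     1.701
  C           1.695    -2.542    -1.695
  E           3.401     2.446  0.006262
  solve Keq expr → x = -0.8474; check Q = 4.9620e-05
Then remove 1.289 M of B.
Step 2:
                  B         D         A
  I           2.112     2.446  0.006262
  C        0.002361 -0.003541 -0.002361
  E           2.114     2.442  0.003902
  solve Keq expr → x = -0.00118; check Q = 4.9620e-05

[B]_eq = 2.114 M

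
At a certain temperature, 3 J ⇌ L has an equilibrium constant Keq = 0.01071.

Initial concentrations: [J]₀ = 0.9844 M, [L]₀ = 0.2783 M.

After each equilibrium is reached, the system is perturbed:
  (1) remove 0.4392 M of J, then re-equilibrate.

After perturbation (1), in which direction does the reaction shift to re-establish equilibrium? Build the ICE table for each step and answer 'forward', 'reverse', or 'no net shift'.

Q₀ = 0.2917 vs Keq = 0.01071 ⇒ Q>K, reverse
Step 1:
                   J          L
  Initial     0.9844     0.2783
  Change      0.6853    -0.2284
  Equil         1.67    0.04986
  solve Keq expr → x = -0.2284; check Q = 0.01071
Then remove 0.4392 M of J.
Step 2:
                   J          L
  Initial      1.231    0.04986
  Change     0.07764   -0.02588
  Equil        1.308    0.02398
  solve Keq expr → x = -0.02588; check Q = 0.01071

Direction: reverse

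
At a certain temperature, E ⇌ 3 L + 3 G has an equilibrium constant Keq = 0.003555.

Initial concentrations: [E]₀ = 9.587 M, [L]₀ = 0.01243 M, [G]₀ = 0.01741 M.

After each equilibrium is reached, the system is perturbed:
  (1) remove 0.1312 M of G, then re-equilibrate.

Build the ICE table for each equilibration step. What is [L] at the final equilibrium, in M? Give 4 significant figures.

Q₀ = 1.0571e-12 vs Keq = 0.003555 ⇒ Q<K, forward
Step 1:
                  E         L         G
  I           9.587   0.01243   0.01741
  C         -0.1842    0.5527    0.5527
  E           9.403    0.5651    0.5701
  solve Keq expr → x = 0.1842; check Q = 0.003555
Then remove 0.1312 M of G.
Step 2:
                  E         L         G
  I           9.403    0.5651    0.4389
  C        -0.02295   0.06886   0.06886
  E            9.38    0.6339    0.5077
  solve Keq expr → x = 0.02295; check Q = 0.003555

[L]_eq = 0.6339 M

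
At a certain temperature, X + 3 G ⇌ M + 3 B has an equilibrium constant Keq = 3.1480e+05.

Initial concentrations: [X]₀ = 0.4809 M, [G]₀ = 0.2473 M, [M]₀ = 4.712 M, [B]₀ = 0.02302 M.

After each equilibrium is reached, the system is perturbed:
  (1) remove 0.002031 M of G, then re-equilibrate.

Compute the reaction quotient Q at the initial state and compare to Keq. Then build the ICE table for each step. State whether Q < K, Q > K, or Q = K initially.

Q₀ = 0.007903 vs Keq = 3.1480e+05 ⇒ Q<K, forward
Step 1:
                   X          G          M          B
  init        0.4809     0.2473      4.712    0.02302
  Δ          -0.0795    -0.2385     0.0795     0.2385
  eq          0.4014   0.008786      4.792     0.2615
  solve Keq expr → x = 0.0795; check Q = 3.1480e+05
Then remove 0.002031 M of G.
Step 2:
                   X          G          M          B
  init        0.4014   0.006755      4.792     0.2615
  Δ       6.5334e-04    0.00196 -6.5334e-04   -0.00196
  eq           0.402   0.008716      4.791     0.2596
  solve Keq expr → x = -6.5334e-04; check Q = 3.1480e+05

Q₀ = 0.007903; Q < K (proceeds forward)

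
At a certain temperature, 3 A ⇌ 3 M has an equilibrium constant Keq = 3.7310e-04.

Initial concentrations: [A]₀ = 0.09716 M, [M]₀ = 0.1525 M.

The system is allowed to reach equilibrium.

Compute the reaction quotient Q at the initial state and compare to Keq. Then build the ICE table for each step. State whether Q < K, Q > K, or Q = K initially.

Q₀ = 3.867 vs Keq = 3.7310e-04 ⇒ Q>K, reverse
Step 1:
                   A          M
  Initial    0.09716     0.1525
  Change      0.1357    -0.1357
  Equil       0.2329    0.01677
  solve Keq expr → x = -0.04524; check Q = 3.7310e-04

Q₀ = 3.867; Q > K (proceeds reverse)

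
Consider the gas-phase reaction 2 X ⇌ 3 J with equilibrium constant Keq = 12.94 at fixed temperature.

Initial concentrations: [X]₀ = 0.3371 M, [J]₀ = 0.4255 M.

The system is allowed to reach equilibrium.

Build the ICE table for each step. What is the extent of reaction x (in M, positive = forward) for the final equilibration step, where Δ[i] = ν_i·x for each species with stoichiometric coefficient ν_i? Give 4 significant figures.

Q₀ = 0.6779 vs Keq = 12.94 ⇒ Q<K, forward
Step 1:
                  X         J
  init       0.3371    0.4255
  Δ         -0.1773    0.2659
  eq         0.1598    0.6914
  solve Keq expr → x = 0.08864; check Q = 12.94

x = 0.08864 M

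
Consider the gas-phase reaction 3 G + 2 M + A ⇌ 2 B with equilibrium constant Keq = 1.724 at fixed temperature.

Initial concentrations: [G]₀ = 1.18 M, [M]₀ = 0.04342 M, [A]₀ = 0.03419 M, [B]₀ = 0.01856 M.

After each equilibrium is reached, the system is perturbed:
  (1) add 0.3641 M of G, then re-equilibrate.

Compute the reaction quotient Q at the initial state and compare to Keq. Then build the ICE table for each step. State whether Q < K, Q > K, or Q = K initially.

Q₀ = 3.253 vs Keq = 1.724 ⇒ Q>K, reverse
Step 1:
                   G          M          A          B
  I             1.18    0.04342    0.03419    0.01856
  C         0.005239   0.003493   0.001746  -0.003493
  E            1.185    0.04691    0.03594    0.01507
  solve Keq expr → x = -0.001746; check Q = 1.724
Then add 0.3641 M of G.
Step 2:
                   G          M          A          B
  I            1.549    0.04691    0.03594    0.01507
  C        -0.006764  -0.004509  -0.002255   0.004509
  E            1.543     0.0424    0.03368    0.01958
  solve Keq expr → x = 0.002255; check Q = 1.724

Q₀ = 3.253; Q > K (proceeds reverse)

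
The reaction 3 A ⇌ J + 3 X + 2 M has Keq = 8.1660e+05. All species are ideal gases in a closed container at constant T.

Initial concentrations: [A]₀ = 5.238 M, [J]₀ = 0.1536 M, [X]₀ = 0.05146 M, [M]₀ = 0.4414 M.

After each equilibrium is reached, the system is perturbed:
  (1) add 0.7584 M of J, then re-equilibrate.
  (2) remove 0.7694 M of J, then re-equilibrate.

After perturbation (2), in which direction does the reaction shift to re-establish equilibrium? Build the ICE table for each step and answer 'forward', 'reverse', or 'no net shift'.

Direction: forward

Q₀ = 2.8377e-08 vs Keq = 8.1660e+05 ⇒ Q<K, forward
Step 1:
                    A           J           X           M
  init          5.238      0.1536     0.05146      0.4414
  Δ            -5.074       1.691       5.074       3.382
  eq           0.1644       1.845       5.125       3.824
  solve Keq expr → x = 1.691; check Q = 8.1660e+05
Then add 0.7584 M of J.
Step 2:
                    A           J           X           M
  init         0.1644       2.603       5.125       3.824
  Δ           0.01878   -0.006259    -0.01878    -0.01252
  eq           0.1832       2.597       5.106       3.811
  solve Keq expr → x = -0.006259; check Q = 8.1660e+05
Then remove 0.7694 M of J.
Step 3:
                    A           J           X           M
  init         0.1832       1.828       5.106       3.811
  Δ          -0.01909    0.006362     0.01909     0.01272
  eq           0.1641       1.834       5.125       3.824
  solve Keq expr → x = 0.006362; check Q = 8.1660e+05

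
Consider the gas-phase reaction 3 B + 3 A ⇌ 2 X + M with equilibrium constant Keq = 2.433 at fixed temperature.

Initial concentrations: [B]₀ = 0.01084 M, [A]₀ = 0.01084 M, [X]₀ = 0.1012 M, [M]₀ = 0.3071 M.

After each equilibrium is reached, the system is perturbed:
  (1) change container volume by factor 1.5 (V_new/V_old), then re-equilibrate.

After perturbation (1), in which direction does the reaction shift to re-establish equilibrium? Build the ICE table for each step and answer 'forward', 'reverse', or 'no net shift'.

Direction: reverse

Q₀ = 1.9385e+09 vs Keq = 2.433 ⇒ Q>K, reverse
Step 1:
                   B          A          X          M
  Initial    0.01084    0.01084     0.1012     0.3071
  Change       0.137      0.137   -0.09134   -0.04567
  Equil       0.1479     0.1479    0.00986     0.2614
  solve Keq expr → x = -0.04567; check Q = 2.433
Then change container volume by factor 1.5 (V_new/V_old).
Step 2:
                   B          A          X          M
  Initial    0.09857    0.09857   0.006573     0.1743
  Change    0.003822   0.003822  -0.002548  -0.001274
  Equil       0.1024     0.1024   0.004025      0.173
  solve Keq expr → x = -0.001274; check Q = 2.433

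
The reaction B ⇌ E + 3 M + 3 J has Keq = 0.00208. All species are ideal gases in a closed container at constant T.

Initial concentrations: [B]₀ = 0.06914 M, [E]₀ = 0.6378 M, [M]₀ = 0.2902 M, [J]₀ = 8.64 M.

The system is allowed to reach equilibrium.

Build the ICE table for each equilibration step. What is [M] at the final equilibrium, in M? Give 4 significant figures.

[M]_eq = 0.0102 M

Q₀ = 145.4 vs Keq = 0.00208 ⇒ Q>K, reverse
Step 1:
                   B          E          M          J
  init       0.06914     0.6378     0.2902       8.64
  Δ          0.09333   -0.09333      -0.28      -0.28
  eq          0.1625     0.5445     0.0102       8.36
  solve Keq expr → x = -0.09333; check Q = 0.00208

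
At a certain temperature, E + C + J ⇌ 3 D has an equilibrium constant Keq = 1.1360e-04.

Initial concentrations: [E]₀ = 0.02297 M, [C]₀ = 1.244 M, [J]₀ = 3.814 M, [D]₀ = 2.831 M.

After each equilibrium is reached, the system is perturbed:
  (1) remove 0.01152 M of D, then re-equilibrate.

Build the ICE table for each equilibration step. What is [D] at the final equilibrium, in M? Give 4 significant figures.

Q₀ = 208.2 vs Keq = 1.1360e-04 ⇒ Q>K, reverse
Step 1:
                   E          C          J          D
  Initial    0.02297      1.244      3.814      2.831
  Change      0.9095     0.9095     0.9095     -2.728
  Equil       0.9325      2.153      4.723     0.1025
  solve Keq expr → x = -0.9095; check Q = 1.1360e-04
Then remove 0.01152 M of D.
Step 2:
                   E          C          J          D
  Initial     0.9325      2.153      4.723      0.091
  Change   -0.003765  -0.003765  -0.003765    0.01129
  Equil       0.9287       2.15       4.72     0.1023
  solve Keq expr → x = 0.003765; check Q = 1.1360e-04

[D]_eq = 0.1023 M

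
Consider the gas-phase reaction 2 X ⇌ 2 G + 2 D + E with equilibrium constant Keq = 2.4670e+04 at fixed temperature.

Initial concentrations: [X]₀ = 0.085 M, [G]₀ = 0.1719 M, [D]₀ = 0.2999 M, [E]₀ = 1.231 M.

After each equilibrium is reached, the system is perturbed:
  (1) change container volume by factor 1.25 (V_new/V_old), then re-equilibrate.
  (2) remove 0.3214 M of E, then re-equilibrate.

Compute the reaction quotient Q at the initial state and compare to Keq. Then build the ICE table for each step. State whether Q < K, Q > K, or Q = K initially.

Q₀ = 0.4528 vs Keq = 2.4670e+04 ⇒ Q<K, forward
Step 1:
                   X          G          D          E
  Initial      0.085     0.1719     0.2999      1.231
  Change    -0.08429    0.08429    0.08429    0.04215
  Equil   7.0708e-04     0.2562     0.3842      1.273
  solve Keq expr → x = 0.04215; check Q = 2.4670e+04
Then change container volume by factor 1.25 (V_new/V_old).
Step 2:
                   X          G          D          E
  Initial 5.6567e-04      0.205     0.3074      1.019
  Change  -1.6036e-04 1.6036e-04 1.6036e-04 8.0182e-05
  Equil   4.0530e-04     0.2051     0.3075      1.019
  solve Keq expr → x = 8.0182e-05; check Q = 2.4670e+04
Then remove 0.3214 M of E.
Step 3:
                   X          G          D          E
  Initial 4.0530e-04     0.2051     0.3075     0.6972
  Change  -6.9787e-05 6.9787e-05 6.9787e-05 3.4893e-05
  Equil   3.3552e-04     0.2052     0.3076     0.6972
  solve Keq expr → x = 3.4893e-05; check Q = 2.4670e+04

Q₀ = 0.4528; Q < K (proceeds forward)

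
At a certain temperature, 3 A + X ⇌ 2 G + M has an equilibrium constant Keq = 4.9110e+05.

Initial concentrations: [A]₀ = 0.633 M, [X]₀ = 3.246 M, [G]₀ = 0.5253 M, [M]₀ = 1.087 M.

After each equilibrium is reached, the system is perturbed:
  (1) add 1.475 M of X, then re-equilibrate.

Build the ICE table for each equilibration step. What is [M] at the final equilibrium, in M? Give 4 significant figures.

Q₀ = 0.3643 vs Keq = 4.9110e+05 ⇒ Q<K, forward
Step 1:
                  A         X         G         M
  Initial     0.633     3.246    0.5253     1.087
  Change    -0.6238   -0.2079    0.4159    0.2079
  Equil    0.009161     3.038    0.9412     1.295
  solve Keq expr → x = 0.2079; check Q = 4.9110e+05
Then add 1.475 M of X.
Step 2:
                  A         X         G         M
  Initial  0.009161     4.513    0.9412     1.295
  Change  -0.001127 -3.7564e-04 7.5129e-04 3.7564e-04
  Equil    0.008034     4.513    0.9419     1.295
  solve Keq expr → x = 3.7564e-04; check Q = 4.9110e+05

[M]_eq = 1.295 M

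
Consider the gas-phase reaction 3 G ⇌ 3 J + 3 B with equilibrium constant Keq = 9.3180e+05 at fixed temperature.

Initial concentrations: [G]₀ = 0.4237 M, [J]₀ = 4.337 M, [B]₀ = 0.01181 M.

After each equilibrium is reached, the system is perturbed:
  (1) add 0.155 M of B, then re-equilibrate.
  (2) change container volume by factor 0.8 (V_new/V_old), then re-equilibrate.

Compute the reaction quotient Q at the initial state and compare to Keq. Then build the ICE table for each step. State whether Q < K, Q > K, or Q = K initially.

Q₀ = 0.001767 vs Keq = 9.3180e+05 ⇒ Q<K, forward
Step 1:
                  G         J         B
  init       0.4237     4.337   0.01181
  Δ         -0.4035    0.4035    0.4035
  eq        0.02016     4.741    0.4154
  solve Keq expr → x = 0.1345; check Q = 9.3180e+05
Then add 0.155 M of B.
Step 2:
                  G         J         B
  init      0.02016     4.741    0.5704
  Δ        0.007135 -0.007135 -0.007135
  eq        0.02729     4.733    0.5632
  solve Keq expr → x = -0.002378; check Q = 9.3180e+05
Then change container volume by factor 0.8 (V_new/V_old).
Step 3:
                  G         J         B
  init      0.03412     5.917     0.704
  Δ        0.007989 -0.007989 -0.007989
  eq        0.04211     5.909     0.696
  solve Keq expr → x = -0.002663; check Q = 9.3180e+05

Q₀ = 0.001767; Q < K (proceeds forward)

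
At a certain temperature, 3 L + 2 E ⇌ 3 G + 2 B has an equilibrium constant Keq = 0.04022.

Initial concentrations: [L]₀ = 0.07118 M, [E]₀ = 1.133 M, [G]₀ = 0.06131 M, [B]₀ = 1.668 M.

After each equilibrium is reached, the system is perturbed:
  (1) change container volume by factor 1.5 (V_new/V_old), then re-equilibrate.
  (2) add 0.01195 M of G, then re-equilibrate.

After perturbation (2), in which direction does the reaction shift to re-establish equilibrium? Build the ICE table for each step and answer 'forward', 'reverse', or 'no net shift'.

Q₀ = 1.385 vs Keq = 0.04022 ⇒ Q>K, reverse
Step 1:
                    L           E           G           B
  Initial     0.07118       1.133     0.06131       1.668
  Change       0.0331     0.02206     -0.0331    -0.02206
  Equil        0.1043       1.155     0.02821       1.646
  solve Keq expr → x = -0.01103; check Q = 0.04022
Then change container volume by factor 1.5 (V_new/V_old).
Step 2:
                    L           E           G           B
  Initial     0.06952        0.77     0.01881       1.097
  Change            0           0           0           0
  Equil       0.06952        0.77     0.01881       1.097
  solve Keq expr → x = 0; check Q = 0.04022
Then add 0.01195 M of G.
Step 3:
                    L           E           G           B
  Initial     0.06952        0.77     0.03076       1.097
  Change     0.009252    0.006168   -0.009252   -0.006168
  Equil       0.07877      0.7762     0.02151       1.091
  solve Keq expr → x = -0.003084; check Q = 0.04022

Direction: reverse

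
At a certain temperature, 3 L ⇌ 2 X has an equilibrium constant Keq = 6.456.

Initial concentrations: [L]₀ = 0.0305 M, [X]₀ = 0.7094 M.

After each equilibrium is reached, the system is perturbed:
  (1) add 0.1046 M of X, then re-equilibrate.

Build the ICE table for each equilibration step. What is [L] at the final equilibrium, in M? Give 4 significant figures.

[L]_eq = 0.3753 M

Q₀ = 1.7737e+04 vs Keq = 6.456 ⇒ Q>K, reverse
Step 1:
                  L         X
  I          0.0305    0.7094
  C          0.3093   -0.2062
  E          0.3398    0.5032
  solve Keq expr → x = -0.1031; check Q = 6.456
Then add 0.1046 M of X.
Step 2:
                  L         X
  I          0.3398    0.6078
  C         0.03551  -0.02368
  E          0.3753    0.5841
  solve Keq expr → x = -0.01184; check Q = 6.456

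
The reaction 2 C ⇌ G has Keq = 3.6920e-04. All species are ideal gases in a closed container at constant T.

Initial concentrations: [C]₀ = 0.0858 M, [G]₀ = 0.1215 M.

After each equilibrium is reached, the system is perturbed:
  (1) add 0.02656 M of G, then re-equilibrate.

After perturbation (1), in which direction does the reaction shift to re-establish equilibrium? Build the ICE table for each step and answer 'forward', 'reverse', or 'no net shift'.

Q₀ = 16.5 vs Keq = 3.6920e-04 ⇒ Q>K, reverse
Step 1:
                  C         G
  I          0.0858    0.1215
  C          0.2429   -0.1215
  E          0.3287 3.9895e-05
  solve Keq expr → x = -0.1215; check Q = 3.6920e-04
Then add 0.02656 M of G.
Step 2:
                  C         G
  I          0.3287    0.0266
  C         0.05309  -0.02655
  E          0.3818 5.3822e-05
  solve Keq expr → x = -0.02655; check Q = 3.6920e-04

Direction: reverse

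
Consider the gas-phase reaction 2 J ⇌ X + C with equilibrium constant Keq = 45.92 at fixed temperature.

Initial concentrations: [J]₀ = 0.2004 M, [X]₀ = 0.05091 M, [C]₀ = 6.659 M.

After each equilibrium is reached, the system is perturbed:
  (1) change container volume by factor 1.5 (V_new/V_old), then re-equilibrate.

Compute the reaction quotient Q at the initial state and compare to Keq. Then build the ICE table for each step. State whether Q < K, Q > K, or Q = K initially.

Q₀ = 8.441; Q < K (proceeds forward)

Q₀ = 8.441 vs Keq = 45.92 ⇒ Q<K, forward
Step 1:
                  J         X         C
  Initial    0.2004   0.05091     6.659
  Change   -0.08397   0.04199   0.04199
  Equil      0.1164    0.0929     6.701
  solve Keq expr → x = 0.04199; check Q = 45.92
Then change container volume by factor 1.5 (V_new/V_old).
Step 2:
                  J         X         C
  Initial   0.07762   0.06193     4.467
  Change          0         0         0
  Equil     0.07762   0.06193     4.467
  solve Keq expr → x = 0; check Q = 45.92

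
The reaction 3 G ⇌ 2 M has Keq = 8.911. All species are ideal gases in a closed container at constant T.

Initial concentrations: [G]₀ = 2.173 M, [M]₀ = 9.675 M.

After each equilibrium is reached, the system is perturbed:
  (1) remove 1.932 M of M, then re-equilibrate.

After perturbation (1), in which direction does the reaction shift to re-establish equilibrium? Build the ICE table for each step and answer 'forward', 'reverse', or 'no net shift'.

Q₀ = 9.123 vs Keq = 8.911 ⇒ Q>K, reverse
Step 1:
                   G          M
  I            2.173      9.675
  C          0.01551   -0.01034
  E            2.189      9.665
  solve Keq expr → x = -0.005171; check Q = 8.911
Then remove 1.932 M of M.
Step 2:
                   G          M
  I            2.189      7.733
  C          -0.2729     0.1819
  E            1.916      7.915
  solve Keq expr → x = 0.09096; check Q = 8.911

Direction: forward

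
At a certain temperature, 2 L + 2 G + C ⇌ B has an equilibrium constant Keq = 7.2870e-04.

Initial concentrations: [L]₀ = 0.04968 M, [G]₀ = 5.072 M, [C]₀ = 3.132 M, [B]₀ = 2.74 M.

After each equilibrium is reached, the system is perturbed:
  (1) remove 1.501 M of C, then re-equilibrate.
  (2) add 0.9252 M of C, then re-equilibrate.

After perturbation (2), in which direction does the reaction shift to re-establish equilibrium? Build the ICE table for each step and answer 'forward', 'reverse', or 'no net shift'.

Direction: forward

Q₀ = 13.78 vs Keq = 7.2870e-04 ⇒ Q>K, reverse
Step 1:
                  L         G         C         B
  Initial   0.04968     5.072     3.132      2.74
  Change      2.652     2.652     1.326    -1.326
  Equil       2.701     7.724     4.458     1.414
  solve Keq expr → x = -1.326; check Q = 7.2870e-04
Then remove 1.501 M of C.
Step 2:
                  L         G         C         B
  Initial     2.701     7.724     2.957     1.414
  Change     0.2743    0.2743    0.1371   -0.1371
  Equil       2.976     7.998     3.094     1.277
  solve Keq expr → x = -0.1371; check Q = 7.2870e-04
Then add 0.9252 M of C.
Step 3:
                  L         G         C         B
  Initial     2.976     7.998     4.019     1.277
  Change    -0.1804   -0.1804  -0.09019   0.09019
  Equil       2.795     7.818     3.929     1.367
  solve Keq expr → x = 0.09019; check Q = 7.2870e-04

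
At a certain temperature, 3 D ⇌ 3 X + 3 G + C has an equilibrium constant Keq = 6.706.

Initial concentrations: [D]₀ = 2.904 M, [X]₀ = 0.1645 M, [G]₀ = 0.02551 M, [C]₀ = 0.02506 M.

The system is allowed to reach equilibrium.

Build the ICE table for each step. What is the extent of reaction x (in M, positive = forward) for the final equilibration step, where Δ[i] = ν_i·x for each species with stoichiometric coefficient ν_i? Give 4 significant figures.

Q₀ = 7.5617e-11 vs Keq = 6.706 ⇒ Q<K, forward
Step 1:
                  D         X         G         C
  I           2.904    0.1645   0.02551   0.02506
  C          -1.619     1.619     1.619    0.5396
  E           1.285     1.783     1.644    0.5647
  solve Keq expr → x = 0.5396; check Q = 6.706

x = 0.5396 M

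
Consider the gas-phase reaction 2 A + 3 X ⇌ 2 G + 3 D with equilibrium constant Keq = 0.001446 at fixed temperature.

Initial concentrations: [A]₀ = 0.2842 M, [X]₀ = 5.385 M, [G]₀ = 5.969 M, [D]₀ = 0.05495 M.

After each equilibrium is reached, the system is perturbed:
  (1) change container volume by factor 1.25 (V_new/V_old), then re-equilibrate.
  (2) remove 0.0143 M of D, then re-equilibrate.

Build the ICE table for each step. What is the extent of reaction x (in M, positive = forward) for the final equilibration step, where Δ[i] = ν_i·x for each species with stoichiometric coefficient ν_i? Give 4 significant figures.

Q₀ = 4.6871e-04 vs Keq = 0.001446 ⇒ Q<K, forward
Step 1:
                    A           X           G           D
  init         0.2842       5.385       5.969     0.05495
  Δ          -0.01457    -0.02185     0.01457     0.02185
  eq           0.2696       5.363       5.984      0.0768
  solve Keq expr → x = 0.007283; check Q = 0.001446
Then change container volume by factor 1.25 (V_new/V_old).
Step 2:
                    A           X           G           D
  init         0.2157       4.291       4.787     0.06144
  Δ                 0           0           0           0
  eq           0.2157       4.291       4.787     0.06144
  solve Keq expr → x = 0; check Q = 0.001446
Then remove 0.0143 M of D.
Step 3:
                    A           X           G           D
  init         0.2157       4.291       4.787     0.04714
  Δ         -0.008312    -0.01247    0.008312     0.01247
  eq           0.2074       4.278       4.795     0.05961
  solve Keq expr → x = 0.004156; check Q = 0.001446

x = 0.004156 M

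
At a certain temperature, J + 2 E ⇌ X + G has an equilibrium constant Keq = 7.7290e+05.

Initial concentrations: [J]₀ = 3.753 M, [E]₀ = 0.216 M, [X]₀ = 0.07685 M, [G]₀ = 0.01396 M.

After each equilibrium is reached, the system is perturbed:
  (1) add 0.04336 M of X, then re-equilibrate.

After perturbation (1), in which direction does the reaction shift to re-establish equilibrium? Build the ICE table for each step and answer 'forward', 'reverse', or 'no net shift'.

Direction: reverse

Q₀ = 0.006127 vs Keq = 7.7290e+05 ⇒ Q<K, forward
Step 1:
                   J          E          X          G
  init         3.753      0.216    0.07685    0.01396
  Δ           -0.108    -0.2159      0.108      0.108
  eq           3.645 8.9428e-05     0.1848     0.1219
  solve Keq expr → x = 0.108; check Q = 7.7290e+05
Then add 0.04336 M of X.
Step 2:
                   J          E          X          G
  init         3.645 8.9428e-05     0.2282     0.1219
  Δ       4.9678e-06 9.9356e-06 -4.9678e-06 -4.9678e-06
  eq           3.645 9.9364e-05     0.2282     0.1219
  solve Keq expr → x = -4.9678e-06; check Q = 7.7290e+05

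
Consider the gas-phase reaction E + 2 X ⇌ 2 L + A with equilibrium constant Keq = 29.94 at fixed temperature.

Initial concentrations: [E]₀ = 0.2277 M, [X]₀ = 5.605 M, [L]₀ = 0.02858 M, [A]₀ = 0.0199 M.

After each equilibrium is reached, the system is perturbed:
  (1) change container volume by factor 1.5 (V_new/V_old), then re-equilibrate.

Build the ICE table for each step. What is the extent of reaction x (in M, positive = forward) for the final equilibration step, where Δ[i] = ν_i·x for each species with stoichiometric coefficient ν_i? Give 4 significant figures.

x = 0 M

Q₀ = 2.2723e-06 vs Keq = 29.94 ⇒ Q<K, forward
Step 1:
                    E           X           L           A
  I            0.2277       5.605     0.02858      0.0199
  C           -0.2276     -0.4553      0.4553      0.2276
  E        7.2978e-05        5.15      0.4838      0.2475
  solve Keq expr → x = 0.2276; check Q = 29.94
Then change container volume by factor 1.5 (V_new/V_old).
Step 2:
                    E           X           L           A
  I        4.8652e-05       3.433      0.3226       0.165
  C                 0           0           0           0
  E        4.8652e-05       3.433      0.3226       0.165
  solve Keq expr → x = 0; check Q = 29.94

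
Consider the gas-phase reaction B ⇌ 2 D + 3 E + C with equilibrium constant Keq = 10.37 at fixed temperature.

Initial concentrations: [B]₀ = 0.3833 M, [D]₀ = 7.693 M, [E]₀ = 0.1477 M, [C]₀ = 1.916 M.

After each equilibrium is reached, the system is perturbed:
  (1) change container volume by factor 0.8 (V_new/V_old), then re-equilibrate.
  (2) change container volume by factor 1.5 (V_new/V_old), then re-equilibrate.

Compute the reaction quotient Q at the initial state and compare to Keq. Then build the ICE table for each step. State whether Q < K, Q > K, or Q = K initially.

Q₀ = 0.9532 vs Keq = 10.37 ⇒ Q<K, forward
Step 1:
                    B           D           E           C
  init         0.3833       7.693      0.1477       1.916
  Δ          -0.05274      0.1055      0.1582     0.05274
  eq           0.3306       7.798      0.3059       1.969
  solve Keq expr → x = 0.05274; check Q = 10.37
Then change container volume by factor 0.8 (V_new/V_old).
Step 2:
                    B           D           E           C
  init         0.4132       9.748      0.3824       2.461
  Δ           0.03619    -0.07239     -0.1086    -0.03619
  eq           0.4494       9.676      0.2738       2.425
  solve Keq expr → x = -0.03619; check Q = 10.37
Then change container volume by factor 1.5 (V_new/V_old).
Step 3:
                    B           D           E           C
  init         0.2996        6.45      0.1825       1.616
  Δ          -0.04951     0.09902      0.1485     0.04951
  eq           0.2501       6.549      0.3311       1.666
  solve Keq expr → x = 0.04951; check Q = 10.37

Q₀ = 0.9532; Q < K (proceeds forward)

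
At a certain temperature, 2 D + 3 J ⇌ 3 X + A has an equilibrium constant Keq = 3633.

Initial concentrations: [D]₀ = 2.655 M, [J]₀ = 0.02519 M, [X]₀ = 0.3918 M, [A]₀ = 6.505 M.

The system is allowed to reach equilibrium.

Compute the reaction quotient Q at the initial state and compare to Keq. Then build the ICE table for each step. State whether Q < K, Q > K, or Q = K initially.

Q₀ = 3472; Q < K (proceeds forward)

Q₀ = 3472 vs Keq = 3633 ⇒ Q<K, forward
Step 1:
                   D          J          X          A
  I            2.655    0.02519     0.3918      6.505
  C       -2.3525e-04 -3.5288e-04 3.5288e-04 1.1763e-04
  E            2.655    0.02484     0.3922      6.505
  solve Keq expr → x = 1.1763e-04; check Q = 3633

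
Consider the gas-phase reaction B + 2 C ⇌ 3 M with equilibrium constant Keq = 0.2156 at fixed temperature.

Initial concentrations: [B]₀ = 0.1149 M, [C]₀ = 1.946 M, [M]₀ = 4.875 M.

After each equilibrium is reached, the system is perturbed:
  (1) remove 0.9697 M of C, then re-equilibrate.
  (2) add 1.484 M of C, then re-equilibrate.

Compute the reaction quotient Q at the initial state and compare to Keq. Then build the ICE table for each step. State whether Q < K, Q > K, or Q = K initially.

Q₀ = 266.3 vs Keq = 0.2156 ⇒ Q>K, reverse
Step 1:
                    B           C           M
  Initial      0.1149       1.946       4.875
  Change        1.081       2.162      -3.243
  Equil         1.196       4.108       1.632
  solve Keq expr → x = -1.081; check Q = 0.2156
Then remove 0.9697 M of C.
Step 2:
                    B           C           M
  Initial       1.196       3.138       1.632
  Change      0.06775      0.1355     -0.2032
  Equil         1.264       3.274       1.429
  solve Keq expr → x = -0.06775; check Q = 0.2156
Then add 1.484 M of C.
Step 3:
                    B           C           M
  Initial       1.264       4.758       1.429
  Change      -0.1011     -0.2022      0.3033
  Equil         1.162       4.555       1.733
  solve Keq expr → x = 0.1011; check Q = 0.2156

Q₀ = 266.3; Q > K (proceeds reverse)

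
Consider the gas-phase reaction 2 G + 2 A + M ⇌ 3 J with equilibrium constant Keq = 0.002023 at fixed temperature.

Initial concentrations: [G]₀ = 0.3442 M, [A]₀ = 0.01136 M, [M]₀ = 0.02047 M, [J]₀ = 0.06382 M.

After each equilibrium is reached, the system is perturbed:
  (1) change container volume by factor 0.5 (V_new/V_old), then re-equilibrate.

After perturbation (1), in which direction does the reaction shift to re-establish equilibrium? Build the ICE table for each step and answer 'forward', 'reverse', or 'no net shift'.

Direction: forward

Q₀ = 830.6 vs Keq = 0.002023 ⇒ Q>K, reverse
Step 1:
                    G           A           M           J
  I            0.3442     0.01136     0.02047     0.06382
  C           0.04042     0.04042     0.02021    -0.06062
  E            0.3846     0.05178     0.04068    0.003196
  solve Keq expr → x = -0.02021; check Q = 0.002023
Then change container volume by factor 0.5 (V_new/V_old).
Step 2:
                    G           A           M           J
  I            0.7692      0.1036     0.08136    0.006391
  C         -0.002354   -0.002354   -0.001177    0.003531
  E            0.7669      0.1012     0.08018    0.009922
  solve Keq expr → x = 0.001177; check Q = 0.002023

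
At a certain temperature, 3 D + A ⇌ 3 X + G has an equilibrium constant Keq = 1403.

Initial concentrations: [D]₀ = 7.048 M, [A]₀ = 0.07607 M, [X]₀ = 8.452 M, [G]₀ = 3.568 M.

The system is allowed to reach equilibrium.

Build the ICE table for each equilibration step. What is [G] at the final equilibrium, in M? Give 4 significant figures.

[G]_eq = 3.639 M

Q₀ = 80.89 vs Keq = 1403 ⇒ Q<K, forward
Step 1:
                  D         A         X         G
  init        7.048   0.07607     8.452     3.568
  Δ         -0.2124  -0.07079    0.2124   0.07079
  eq          6.836  0.005282     8.664     3.639
  solve Keq expr → x = 0.07079; check Q = 1403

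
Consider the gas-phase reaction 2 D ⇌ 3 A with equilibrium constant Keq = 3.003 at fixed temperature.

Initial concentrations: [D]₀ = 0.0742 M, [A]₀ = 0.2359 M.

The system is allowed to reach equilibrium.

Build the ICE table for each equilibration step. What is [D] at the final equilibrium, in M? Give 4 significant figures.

Q₀ = 2.384 vs Keq = 3.003 ⇒ Q<K, forward
Step 1:
                   D          A
  I           0.0742     0.2359
  C        -0.004942   0.007413
  E          0.06926     0.2433
  solve Keq expr → x = 0.002471; check Q = 3.003

[D]_eq = 0.06926 M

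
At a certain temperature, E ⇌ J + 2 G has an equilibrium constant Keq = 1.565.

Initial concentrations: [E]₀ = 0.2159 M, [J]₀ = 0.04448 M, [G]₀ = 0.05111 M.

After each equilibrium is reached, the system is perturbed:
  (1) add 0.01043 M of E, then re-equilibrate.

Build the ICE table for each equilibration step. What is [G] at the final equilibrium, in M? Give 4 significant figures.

Q₀ = 5.3818e-04 vs Keq = 1.565 ⇒ Q<K, forward
Step 1:
                   E          J          G
  Initial     0.2159    0.04448    0.05111
  Change     -0.1886     0.1886     0.3772
  Equil      0.02732     0.2331     0.4283
  solve Keq expr → x = 0.1886; check Q = 1.565
Then add 0.01043 M of E.
Step 2:
                   E          J          G
  Initial    0.03775     0.2331     0.4283
  Change    -0.00753    0.00753    0.01506
  Equil      0.03022     0.2406     0.4433
  solve Keq expr → x = 0.00753; check Q = 1.565

[G]_eq = 0.4433 M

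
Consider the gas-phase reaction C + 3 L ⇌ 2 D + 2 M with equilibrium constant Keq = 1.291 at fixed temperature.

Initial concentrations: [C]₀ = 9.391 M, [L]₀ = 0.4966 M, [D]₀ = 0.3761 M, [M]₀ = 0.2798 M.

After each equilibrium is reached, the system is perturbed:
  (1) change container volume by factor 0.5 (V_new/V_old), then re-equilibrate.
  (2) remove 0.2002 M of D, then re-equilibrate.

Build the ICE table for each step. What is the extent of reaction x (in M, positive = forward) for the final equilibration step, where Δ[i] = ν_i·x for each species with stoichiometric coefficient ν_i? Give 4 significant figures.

x = 0.01134 M

Q₀ = 0.009629 vs Keq = 1.291 ⇒ Q<K, forward
Step 1:
                  C         L         D         M
  init        9.391    0.4966    0.3761    0.2798
  Δ         -0.1028   -0.3085    0.2057    0.2057
  eq          9.288    0.1881    0.5818    0.4855
  solve Keq expr → x = 0.1028; check Q = 1.291
Then change container volume by factor 0.5 (V_new/V_old).
Step 2:
                  C         L         D         M
  init        18.58    0.3762     1.164     0.971
  Δ               0         0         0         0
  eq          18.58    0.3762     1.164     0.971
  solve Keq expr → x = 0; check Q = 1.291
Then remove 0.2002 M of D.
Step 3:
                  C         L         D         M
  init        18.58    0.3762    0.9634     0.971
  Δ        -0.01134  -0.03401   0.02267   0.02267
  eq          18.56    0.3421     0.986    0.9936
  solve Keq expr → x = 0.01134; check Q = 1.291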